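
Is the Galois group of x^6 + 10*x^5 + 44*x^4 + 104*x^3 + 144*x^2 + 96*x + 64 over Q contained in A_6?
No

The polynomial is irreducible of degree 6 over Q. Its discriminant is -18046378835968, which is not a perfect square. A Galois group lies in the alternating group exactly when the discriminant is a square in Q, so the Galois group (C_6) is not contained in A_6.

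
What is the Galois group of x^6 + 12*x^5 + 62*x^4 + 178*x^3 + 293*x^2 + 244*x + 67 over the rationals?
The polynomial f is an irreducible sextic over Q, so G = Gal(f/Q) is one of the 16 transitive subgroups 6T1, ..., 6T16 of S_6. The discriminant of f is 276091456 = 16616^2, a perfect square, so G is contained in A_6. The transitive groups of degree 6 contained in A_6 are: A_4 (6T4, order 12), S_4 (6T7, order 24), (C_3 x C_3) : C_4 (6T10, order 36), PSL(2,5) (6T12, order 60), A_6 (6T15, order 360). By Dedekind's theorem, for a prime p not dividing disc(f) the degrees of the irreducible factors of f mod p form the cycle type of an element of G. Factoring f modulo the 79 such primes p <= 421 (skipping 2, 31, 67, which divide the discriminant), each new pattern first appears at: mod 3: f = (x^2 + 1)(x^4 + x^2 + x + 1), pattern 4+2; mod 5: f = (x^3 + 3x + 3)(x^3 + 2x^2 + 4x + 4), pattern 3+3; mod 11: f = (x + 1)(x + 7)(x^2 + 6x + 3)(x^2 + 9x + 10), pattern 2+2+1+1. No other pattern occurs in this range, so the set of observed cycle types is {4+2, 3+3, 2+2+1+1}. The candidates containing elements of all these cycle types are S_4 (6T7) of order 24, (C_3 x C_3) : C_4 (6T10) of order 36, A_6 (6T15) of order 360; the others are excluded. The observed types are precisely the cycle types that occur in S_4 (6T7) (apart from the identity). Each of the other remaining candidates has further cycle types, and by the Chebotarev density theorem the matching factorization patterns would occur for a proportion of primes equal to their share of the group: (C_3 x C_3) : C_4 (6T10) additionally contains elements of type 3+1+1+1 (4 of its 36 elements, about 11% of primes); A_6 (6T15) additionally contains elements of type 5+1, 3+1+1+1 (184 of its 360 elements, about 51% of primes). None of the 79 primes tested shows any such pattern (for each of these groups the chance of that is below 10^-4), which rules them out. Hence G = S_4 (6T7), of order 24.

S_4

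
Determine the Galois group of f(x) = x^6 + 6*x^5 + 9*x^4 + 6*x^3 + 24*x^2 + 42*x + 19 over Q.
6T6: A_4 x C_2

The polynomial f is an irreducible sextic over Q, so G = Gal(f/Q) is one of the 16 transitive subgroups 6T1, ..., 6T16 of S_6. The discriminant of f is -11156429376, which is not a perfect square, so G is not contained in A_6. The transitive groups of degree 6 not contained in A_6 are: C_6 (6T1, order 6), S_3 (6T2, order 6), D_6 (6T3, order 12), C_3 x S_3 (6T5, order 18), A_4 x C_2 (6T6, order 24), S_4 (6T8, order 24), S_3 x S_3 (6T9, order 36), S_4 x C_2 (6T11, order 48), (S_3 x S_3) : C_2 (6T13, order 72), PGL(2,5) (6T14, order 120), S_6 (6T16, order 720). By Dedekind's theorem, for a prime p not dividing disc(f) the degrees of the irreducible factors of f mod p form the cycle type of an element of G. Factoring f modulo the 33 such primes p <= 149 (skipping 2, 3, which divide the discriminant), each new pattern first appears at: mod 5: f = (x^3 + x + 1)(x^3 + x^2 + 3x + 4), pattern 3+3; mod 7: f = (x^6 + 6x^5 + 2x^4 + 6x^3 + 3x^2 + 5), pattern 6; mod 17: f = (x + 5)(x + 6)(x^2 + 13x + 7)(x^2 + 16x + 6), pattern 2+2+1+1; mod 19: f = (x)(x + 7)(x + 13)(x + 16)(x^2 + 8x + 13), pattern 2+1+1+1+1; mod 71: f = (x^2 + 13x + 19)(x^2 + 23x + 33)(x^2 + 41x + 28), pattern 2+2+2. No other pattern occurs in this range, so the set of observed cycle types is {3+3, 6, 2+2+1+1, 2+1+1+1+1, 2+2+2}. The candidates containing elements of all these cycle types are A_4 x C_2 (6T6) of order 24, S_4 x C_2 (6T11) of order 48, (S_3 x S_3) : C_2 (6T13) of order 72, S_6 (6T16) of order 720; the others are excluded. The observed types are precisely the cycle types that occur in A_4 x C_2 (6T6) (apart from the identity). Each of the other remaining candidates has further cycle types, and by the Chebotarev density theorem the matching factorization patterns would occur for a proportion of primes equal to their share of the group: S_4 x C_2 (6T11) additionally contains elements of type 4+2, 4+1+1 (12 of its 48 elements, about 25% of primes); (S_3 x S_3) : C_2 (6T13) additionally contains elements of type 4+2, 3+2+1, 3+1+1+1 (34 of its 72 elements, about 47% of primes); S_6 (6T16) additionally contains elements of type 5+1, 4+2, 4+1+1, 3+2+1, 3+1+1+1 (484 of its 720 elements, about 67% of primes). None of the 33 primes tested shows any such pattern (for each of these groups the chance of that is below 10^-4), which rules them out. Hence G = A_4 x C_2 (6T6), of order 24.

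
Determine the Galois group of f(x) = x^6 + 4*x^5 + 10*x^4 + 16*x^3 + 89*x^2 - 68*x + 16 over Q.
S_4 x C_2

The polynomial f is an irreducible sextic over Q, so G = Gal(f/Q) is one of the 16 transitive subgroups 6T1, ..., 6T16 of S_6. The discriminant of f is -3511396987830272, which is not a perfect square, so G is not contained in A_6. The transitive groups of degree 6 not contained in A_6 are: C_6 (6T1, order 6), S_3 (6T2, order 6), D_6 (6T3, order 12), C_3 x S_3 (6T5, order 18), A_4 x C_2 (6T6, order 24), S_4 (6T8, order 24), S_3 x S_3 (6T9, order 36), S_4 x C_2 (6T11, order 48), (S_3 x S_3) : C_2 (6T13, order 72), PGL(2,5) (6T14, order 120), S_6 (6T16, order 720). By Dedekind's theorem, for a prime p not dividing disc(f) the degrees of the irreducible factors of f mod p form the cycle type of an element of G. Factoring f modulo the 27 such primes p <= 127 (skipping 2, 17, 29, 83, which divide the discriminant), each new pattern first appears at: mod 3: f = (x^3 + 2x + 1)(x^3 + x^2 + 2x + 1), pattern 3+3; mod 5: f = (x^6 + 4x^5 + x^3 + 4x^2 + 2x + 1), pattern 6; mod 7: f = (x + 2)(x + 4)(x^4 + 5x^3 + 4x + 2), pattern 4+1+1; mod 19: f = (x + 5)(x + 7)(x^2 + 3x + 5)(x^2 + 8x + 4), pattern 2+2+1+1; mod 23: f = (x^2 + 2x + 4)(x^2 + 8x + 2)(x^2 + 17x + 2), pattern 2+2+2; mod 67: f = (x^2 + 41x + 24)(x^4 + 30x^3 + 29x^2 + 50x + 23), pattern 4+2; mod 127: f = (x + 30)(x + 38)(x + 52)(x + 124)(x^2 + 14x + 25), pattern 2+1+1+1+1. No other pattern occurs in this range, so the set of observed cycle types is {3+3, 6, 4+1+1, 2+2+1+1, 2+2+2, 4+2, 2+1+1+1+1}. The candidates containing elements of all these cycle types are S_4 x C_2 (6T11) of order 48, S_6 (6T16) of order 720; the others are excluded. The observed types are precisely the cycle types that occur in S_4 x C_2 (6T11) (apart from the identity). Each of the other remaining candidates has further cycle types, and by the Chebotarev density theorem the matching factorization patterns would occur for a proportion of primes equal to their share of the group: S_6 (6T16) additionally contains elements of type 5+1, 3+2+1, 3+1+1+1 (304 of its 720 elements, about 42% of primes). None of the 27 primes tested shows any such pattern (for each of these groups the chance of that is below 10^-4), which rules them out. Hence G = S_4 x C_2 (6T11), of order 48.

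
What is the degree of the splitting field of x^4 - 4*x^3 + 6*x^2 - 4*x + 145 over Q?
4

The degree of the splitting field over Q equals the order of the Galois group, so first determine the group. The polynomial is an irreducible quartic over Q and its discriminant is 764411904 = 27648^2, a perfect square, so the Galois group is contained in A_4. The resolvent cubic y^3 - 6*y^2 - 564*y + 1144 splits completely over Q, which gives the Klein four-group V_4. The Galois group V_4 (4T2) has order 4, so the splitting field has degree 4 over Q.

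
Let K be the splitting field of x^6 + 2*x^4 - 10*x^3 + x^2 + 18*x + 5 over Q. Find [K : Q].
720

The degree of the splitting field over Q equals the order of the Galois group, so first determine the group. The polynomial f is an irreducible sextic over Q, so G = Gal(f/Q) is one of the 16 transitive subgroups 6T1, ..., 6T16 of S_6. The discriminant of f is 171482402816, which is not a perfect square, so G is not contained in A_6. The transitive groups of degree 6 not contained in A_6 are: C_6 (6T1, order 6), S_3 (6T2, order 6), D_6 (6T3, order 12), C_3 x S_3 (6T5, order 18), A_4 x C_2 (6T6, order 24), S_4 (6T8, order 24), S_3 x S_3 (6T9, order 36), S_4 x C_2 (6T11, order 48), (S_3 x S_3) : C_2 (6T13, order 72), PGL(2,5) (6T14, order 120), S_6 (6T16, order 720). By Dedekind's theorem, for a prime p not dividing disc(f) the degrees of the irreducible factors of f mod p form the cycle type of an element of G. Factoring f modulo the 3 such primes p <= 7 (skipping 2, which divides the discriminant), each new pattern first appears at: mod 3: f = (x^6 + 2x^4 + 2x^3 + x^2 + 2), pattern 6; mod 5: f = (x)(x^5 + 2x^3 + x + 3), pattern 5+1; mod 7: f = (x^2 + x + 4)(x^4 + 6x^3 + 6x^2 + 2x + 3), pattern 4+2. No other pattern occurs in this range, so the set of observed cycle types is {6, 5+1, 4+2}. Among the candidates above, the only group containing elements of all these cycle types is S_6 (6T16); every other candidate lacks at least one of them. Hence G = S_6 (6T16), of order 720. The Galois group S_6 (6T16) has order 720, so the splitting field has degree 720 over Q.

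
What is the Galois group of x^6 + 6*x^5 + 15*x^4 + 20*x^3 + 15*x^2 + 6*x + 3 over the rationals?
The polynomial f is an irreducible sextic over Q, so G = Gal(f/Q) is one of the 16 transitive subgroups 6T1, ..., 6T16 of S_6. The discriminant of f is -1492992, which is not a perfect square, so G is not contained in A_6. The transitive groups of degree 6 not contained in A_6 are: C_6 (6T1, order 6), S_3 (6T2, order 6), D_6 (6T3, order 12), C_3 x S_3 (6T5, order 18), A_4 x C_2 (6T6, order 24), S_4 (6T8, order 24), S_3 x S_3 (6T9, order 36), S_4 x C_2 (6T11, order 48), (S_3 x S_3) : C_2 (6T13, order 72), PGL(2,5) (6T14, order 120), S_6 (6T16, order 720). By Dedekind's theorem, for a prime p not dividing disc(f) the degrees of the irreducible factors of f mod p form the cycle type of an element of G. Factoring f modulo the 79 such primes p <= 419 (skipping 2, 3, which divide the discriminant), each new pattern first appears at: mod 5: f = (x^2 + 2)(x^2 + 2x + 4)(x^2 + 4x + 1), pattern 2+2+2; mod 7: f = (x^6 + 6x^5 + x^4 + 6x^3 + x^2 + 6x + 3), pattern 6; mod 11: f = (x + 3)(x + 10)(x^2 + 3)(x^2 + 4x + 7), pattern 2+2+1+1; mod 19: f = (x^3 + 3x^2 + 3x + 7)(x^3 + 3x^2 + 3x + 14), pattern 3+3; mod 43: f = (x + 4)(x + 19)(x + 22)(x + 23)(x + 26)(x + 41), pattern 1+1+1+1+1+1. No other pattern occurs in this range, so the set of observed cycle types is {2+2+2, 6, 2+2+1+1, 3+3, 1+1+1+1+1+1}. The candidates containing elements of all these cycle types are D_6 (6T3) of order 12, A_4 x C_2 (6T6) of order 24, S_3 x S_3 (6T9) of order 36, S_4 x C_2 (6T11) of order 48, (S_3 x S_3) : C_2 (6T13) of order 72, PGL(2,5) (6T14) of order 120, S_6 (6T16) of order 720; the others are excluded. The observed types are precisely the cycle types that occur in D_6 (6T3). Each of the other remaining candidates has further cycle types, and by the Chebotarev density theorem the matching factorization patterns would occur for a proportion of primes equal to their share of the group: A_4 x C_2 (6T6) additionally contains elements of type 2+1+1+1+1 (3 of its 24 elements, about 12% of primes); S_3 x S_3 (6T9) additionally contains elements of type 3+1+1+1 (4 of its 36 elements, about 11% of primes); S_4 x C_2 (6T11) additionally contains elements of type 4+2, 4+1+1, 2+1+1+1+1 (15 of its 48 elements, about 31% of primes); (S_3 x S_3) : C_2 (6T13) additionally contains elements of type 4+2, 3+2+1, 3+1+1+1, 2+1+1+1+1 (40 of its 72 elements, about 56% of primes); PGL(2,5) (6T14) additionally contains elements of type 5+1, 4+1+1 (54 of its 120 elements, about 45% of primes); S_6 (6T16) additionally contains elements of type 5+1, 4+2, 4+1+1, 3+2+1, 3+1+1+1, 2+1+1+1+1 (499 of its 720 elements, about 69% of primes). None of the 79 primes tested shows any such pattern (for each of these groups the chance of that is below 10^-4), which rules them out. Hence G = D_6 (6T3), of order 12.

D_6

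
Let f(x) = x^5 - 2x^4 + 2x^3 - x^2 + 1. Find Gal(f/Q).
D_5 (also written D5)

The polynomial f is an irreducible quintic over Q, so G = Gal(f/Q) is a transitive subgroup of S_5: one of C_5 (5T1, order 5), D_5 (5T2, order 10), F_20 (5T3, order 20), A_5 (5T4, order 60) or S_5 (5T5, order 120). The discriminant of f is 2209 = 47^2, a perfect square, so G is contained in A_5. The transitive groups of degree 5 contained in A_5 are: C_5 (5T1, order 5), D_5 (5T2, order 10), A_5 (5T4, order 60). By Dedekind's theorem, for a prime p not dividing disc(f) the degrees of the irreducible factors of f mod p form the cycle type of an element of G. Factoring f modulo the 23 such primes p <= 89 (skipping 47, which divides the discriminant), each new pattern first appears at: mod 2: f = (x^5 + x^2 + 1), pattern 5; mod 5: f = (x + 1)(x^2 + 2)(x^2 + 2x + 3), pattern 2+2+1; mod 83: f = (x + 2)(x + 12)(x + 15)(x + 23)(x + 29), pattern 1+1+1+1+1. No other pattern occurs in this range, so the set of observed cycle types is {5, 2+2+1, 1+1+1+1+1}. The candidates containing elements of all these cycle types are D_5 (5T2) of order 10, A_5 (5T4) of order 60; the others are excluded. The observed types are precisely the cycle types that occur in D_5 (5T2). Each of the other remaining candidates has further cycle types, and by the Chebotarev density theorem the matching factorization patterns would occur for a proportion of primes equal to their share of the group: A_5 (5T4) additionally contains elements of type 3+1+1 (20 of its 60 elements, about 33% of primes). None of the 23 primes tested shows any such pattern (for each of these groups the chance of that is below 10^-4), which rules them out. Hence G = D_5 (5T2), of order 10.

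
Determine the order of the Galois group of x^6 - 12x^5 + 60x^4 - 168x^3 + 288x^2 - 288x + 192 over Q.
The degree of the splitting field over Q equals the order of the Galois group, so first determine the group. The polynomial f is an irreducible sextic over Q, so G = Gal(f/Q) is one of the 16 transitive subgroups 6T1, ..., 6T16 of S_6. The discriminant of f is -21134460321792, which is not a perfect square, so G is not contained in A_6. The transitive groups of degree 6 not contained in A_6 are: C_6 (6T1, order 6), S_3 (6T2, order 6), D_6 (6T3, order 12), C_3 x S_3 (6T5, order 18), A_4 x C_2 (6T6, order 24), S_4 (6T8, order 24), S_3 x S_3 (6T9, order 36), S_4 x C_2 (6T11, order 48), (S_3 x S_3) : C_2 (6T13, order 72), PGL(2,5) (6T14, order 120), S_6 (6T16, order 720). By Dedekind's theorem, for a prime p not dividing disc(f) the degrees of the irreducible factors of f mod p form the cycle type of an element of G. Factoring f modulo the 37 such primes p <= 167 (skipping 2, 3, which divide the discriminant), each new pattern first appears at: mod 5: f = (x^6 + 3x^5 + 2x^3 + 3x^2 + 2x + 2), pattern 6; mod 7: f = (x^3 + x^2 + 5x + 1)(x^3 + x^2 + 5x + 3), pattern 3+3; mod 17: f = (x^2 + 5x + 7)(x^2 + 7x + 3)(x^2 + 10x + 14), pattern 2+2+2; mod 19: f = (x + 6)(x + 8)(x + 10)(x + 11)(x + 13)(x + 16), pattern 1+1+1+1+1+1. No other pattern occurs in this range, so the set of observed cycle types is {6, 3+3, 2+2+2, 1+1+1+1+1+1}. The candidates containing elements of all these cycle types are C_6 (6T1) of order 6, D_6 (6T3) of order 12, C_3 x S_3 (6T5) of order 18, A_4 x C_2 (6T6) of order 24, S_3 x S_3 (6T9) of order 36, S_4 x C_2 (6T11) of order 48, (S_3 x S_3) : C_2 (6T13) of order 72, PGL(2,5) (6T14) of order 120, S_6 (6T16) of order 720; the others are excluded. The observed types are precisely the cycle types that occur in C_6 (6T1). Each of the other remaining candidates has further cycle types, and by the Chebotarev density theorem the matching factorization patterns would occur for a proportion of primes equal to their share of the group: D_6 (6T3) additionally contains elements of type 2+2+1+1 (3 of its 12 elements, about 25% of primes); C_3 x S_3 (6T5) additionally contains elements of type 3+1+1+1 (4 of its 18 elements, about 22% of primes); A_4 x C_2 (6T6) additionally contains elements of type 2+2+1+1, 2+1+1+1+1 (6 of its 24 elements, about 25% of primes); S_3 x S_3 (6T9) additionally contains elements of type 3+1+1+1, 2+2+1+1 (13 of its 36 elements, about 36% of primes); S_4 x C_2 (6T11) additionally contains elements of type 4+2, 4+1+1, 2+2+1+1, 2+1+1+1+1 (24 of its 48 elements, about 50% of primes); (S_3 x S_3) : C_2 (6T13) additionally contains elements of type 4+2, 3+2+1, 3+1+1+1, 2+2+1+1, 2+1+1+1+1 (49 of its 72 elements, about 68% of primes); PGL(2,5) (6T14) additionally contains elements of type 5+1, 4+1+1, 2+2+1+1 (69 of its 120 elements, about 58% of primes); S_6 (6T16) additionally contains elements of type 5+1, 4+2, 4+1+1, 3+2+1, 3+1+1+1, 2+2+1+1, 2+1+1+1+1 (544 of its 720 elements, about 76% of primes). None of the 37 primes tested shows any such pattern (for each of these groups the chance of that is below 10^-4), which rules them out. Hence G = C_6 (6T1), of order 6. The Galois group C_6 (6T1) has order 6, so the splitting field has degree 6 over Q.

6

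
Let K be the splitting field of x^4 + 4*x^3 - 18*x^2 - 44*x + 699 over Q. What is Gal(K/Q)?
The polynomial is an irreducible quartic over Q and its discriminant is 61749413888, which is not a perfect square, so the Galois group is not contained in A_4. The resolvent cubic y^3 + 18*y^2 - 2972*y - 63448 has exactly one rational root, so the Galois group is C_4 or D_4. The quartic remains irreducible over Q(sqrt(disc)), so the group is D_4.

D_4 (order 8)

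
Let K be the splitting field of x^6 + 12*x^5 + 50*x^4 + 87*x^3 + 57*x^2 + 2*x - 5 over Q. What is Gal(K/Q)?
The polynomial f is an irreducible sextic over Q, so G = Gal(f/Q) is one of the 16 transitive subgroups 6T1, ..., 6T16 of S_6. The discriminant of f is 30991489 = 5567^2, a perfect square, so G is contained in A_6. The transitive groups of degree 6 contained in A_6 are: A_4 (6T4, order 12), S_4 (6T7, order 24), (C_3 x C_3) : C_4 (6T10, order 36), PSL(2,5) (6T12, order 60), A_6 (6T15, order 360). By Dedekind's theorem, for a prime p not dividing disc(f) the degrees of the irreducible factors of f mod p form the cycle type of an element of G. Factoring f modulo the 21 such primes p <= 79 (skipping 19, which divides the discriminant), each new pattern first appears at: mod 2: f = (x + 1)(x^5 + x^4 + x^3 + x + 1), pattern 5+1; mod 7: f = (x^3 + x^2 + 3x + 5)(x^3 + 4x^2 + x + 6), pattern 3+3; mod 61: f = (x + 4)(x + 26)(x^2 + 50x + 13)(x^2 + 54x + 30), pattern 2+2+1+1. No other pattern occurs in this range, so the set of observed cycle types is {5+1, 3+3, 2+2+1+1}. The candidates containing elements of all these cycle types are PSL(2,5) (6T12) of order 60, A_6 (6T15) of order 360; the others are excluded. The observed types are precisely the cycle types that occur in PSL(2,5) (6T12) (apart from the identity). Each of the other remaining candidates has further cycle types, and by the Chebotarev density theorem the matching factorization patterns would occur for a proportion of primes equal to their share of the group: A_6 (6T15) additionally contains elements of type 4+2, 3+1+1+1 (130 of its 360 elements, about 36% of primes). None of the 21 primes tested shows any such pattern (for each of these groups the chance of that is below 10^-4), which rules them out. Hence G = PSL(2,5) (6T12), of order 60.

PSL(2,5) (order 60)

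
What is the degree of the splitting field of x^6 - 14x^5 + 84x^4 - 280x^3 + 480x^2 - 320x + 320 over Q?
The degree of the splitting field over Q equals the order of the Galois group, so first determine the group. The polynomial f is an irreducible sextic over Q, so G = Gal(f/Q) is one of the 16 transitive subgroups 6T1, ..., 6T16 of S_6. The discriminant of f is 564385546240000 = 23756800^2, a perfect square, so G is contained in A_6. The transitive groups of degree 6 contained in A_6 are: A_4 (6T4, order 12), S_4 (6T7, order 24), (C_3 x C_3) : C_4 (6T10, order 36), PSL(2,5) (6T12, order 60), A_6 (6T15, order 360). By Dedekind's theorem, for a prime p not dividing disc(f) the degrees of the irreducible factors of f mod p form the cycle type of an element of G. Factoring f modulo the 19 such primes p <= 79 (skipping 2, 5, 29, which divide the discriminant), each new pattern first appears at: mod 3: f = (x^2 + 2x + 2)(x^4 + 2x^3 + x + 1), pattern 4+2; mod 11: f = (x^3 + 8x + 6)(x^3 + 8x^2 + 10x + 2), pattern 3+3; mod 19: f = (x + 12)(x + 14)(x^2 + 7x + 2)(x^2 + 10x + 10), pattern 2+2+1+1; mod 61: f = (x + 3)(x + 36)(x + 50)(x^3 + 19x^2 + 56x + 10), pattern 3+1+1+1. No other pattern occurs in this range, so the set of observed cycle types is {4+2, 3+3, 2+2+1+1, 3+1+1+1}. The candidates containing elements of all these cycle types are (C_3 x C_3) : C_4 (6T10) of order 36, A_6 (6T15) of order 360; the others are excluded. The observed types are precisely the cycle types that occur in (C_3 x C_3) : C_4 (6T10) (apart from the identity). Each of the other remaining candidates has further cycle types, and by the Chebotarev density theorem the matching factorization patterns would occur for a proportion of primes equal to their share of the group: A_6 (6T15) additionally contains elements of type 5+1 (144 of its 360 elements, about 40% of primes). None of the 19 primes tested shows any such pattern (for each of these groups the chance of that is below 10^-4), which rules them out. Hence G = (C_3 x C_3) : C_4 (6T10), of order 36. The Galois group (C_3 x C_3) : C_4 (6T10) has order 36, so the splitting field has degree 36 over Q.

36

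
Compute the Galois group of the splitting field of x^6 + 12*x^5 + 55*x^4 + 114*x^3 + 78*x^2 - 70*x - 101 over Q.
S_4

The polynomial f is an irreducible sextic over Q, so G = Gal(f/Q) is one of the 16 transitive subgroups 6T1, ..., 6T16 of S_6. The discriminant of f is 12222016 = 3496^2, a perfect square, so G is contained in A_6. The transitive groups of degree 6 contained in A_6 are: A_4 (6T4, order 12), S_4 (6T7, order 24), (C_3 x C_3) : C_4 (6T10, order 36), PSL(2,5) (6T12, order 60), A_6 (6T15, order 360). By Dedekind's theorem, for a prime p not dividing disc(f) the degrees of the irreducible factors of f mod p form the cycle type of an element of G. Factoring f modulo the 79 such primes p <= 421 (skipping 2, 19, 23, which divide the discriminant), each new pattern first appears at: mod 3: f = (x^3 + x^2 + 2x + 1)(x^3 + 2x^2 + 1), pattern 3+3; mod 5: f = (x^2 + 2)(x^4 + 2x^3 + 3x^2 + 2), pattern 4+2; mod 43: f = (x + 13)(x + 14)(x^2 + 31x + 34)(x^2 + 40x + 36), pattern 2+2+1+1; mod 223: f = (x + 51)(x + 110)(x + 154)(x + 170)(x + 201)(x + 218), pattern 1+1+1+1+1+1. No other pattern occurs in this range, so the set of observed cycle types is {3+3, 4+2, 2+2+1+1, 1+1+1+1+1+1}. The candidates containing elements of all these cycle types are S_4 (6T7) of order 24, (C_3 x C_3) : C_4 (6T10) of order 36, A_6 (6T15) of order 360; the others are excluded. The observed types are precisely the cycle types that occur in S_4 (6T7). Each of the other remaining candidates has further cycle types, and by the Chebotarev density theorem the matching factorization patterns would occur for a proportion of primes equal to their share of the group: (C_3 x C_3) : C_4 (6T10) additionally contains elements of type 3+1+1+1 (4 of its 36 elements, about 11% of primes); A_6 (6T15) additionally contains elements of type 5+1, 3+1+1+1 (184 of its 360 elements, about 51% of primes). None of the 79 primes tested shows any such pattern (for each of these groups the chance of that is below 10^-4), which rules them out. Hence G = S_4 (6T7), of order 24.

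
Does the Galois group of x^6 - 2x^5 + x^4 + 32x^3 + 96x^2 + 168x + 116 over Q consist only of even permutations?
The polynomial is irreducible of degree 6 over Q. Its discriminant is -1080641454080000, which is not a perfect square. A Galois group lies in the alternating group exactly when the discriminant is a square in Q, so the Galois group (S_4) is not contained in A_6.

No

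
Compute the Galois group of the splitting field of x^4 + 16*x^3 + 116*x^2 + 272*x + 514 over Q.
C_4, the cyclic group of order 4

The polynomial is an irreducible quartic over Q and its discriminant is 40975828992, which is not a perfect square, so the Galois group is not contained in A_4. The resolvent cubic y^3 - 116*y^2 + 2296*y + 32928 has exactly one rational root, so the Galois group is C_4 or D_4. The quartic becomes reducible over Q(sqrt(disc)), so the group is C_4.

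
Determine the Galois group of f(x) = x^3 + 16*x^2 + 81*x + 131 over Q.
C_3, A_3

The polynomial is an irreducible cubic over Q and its discriminant is 169 = 13^2, a perfect square. For an irreducible cubic, a square discriminant forces the Galois group to be A_3, the cyclic group of order 3.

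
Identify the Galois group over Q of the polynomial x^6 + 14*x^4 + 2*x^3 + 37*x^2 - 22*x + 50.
The polynomial f is an irreducible sextic over Q, so G = Gal(f/Q) is one of the 16 transitive subgroups 6T1, ..., 6T16 of S_6. The discriminant of f is -109449599266048, which is not a perfect square, so G is not contained in A_6. The transitive groups of degree 6 not contained in A_6 are: C_6 (6T1, order 6), S_3 (6T2, order 6), D_6 (6T3, order 12), C_3 x S_3 (6T5, order 18), A_4 x C_2 (6T6, order 24), S_4 (6T8, order 24), S_3 x S_3 (6T9, order 36), S_4 x C_2 (6T11, order 48), (S_3 x S_3) : C_2 (6T13, order 72), PGL(2,5) (6T14, order 120), S_6 (6T16, order 720). By Dedekind's theorem, for a prime p not dividing disc(f) the degrees of the irreducible factors of f mod p form the cycle type of an element of G. Factoring f modulo the 29 such primes p <= 113 (skipping 2, which divides the discriminant), each new pattern first appears at: mod 3: f = (x^6 + 2x^4 + 2x^3 + x^2 + 2x + 2), pattern 6; mod 5: f = (x)(x^2 + 3x + 4)(x^3 + 2x^2 + 4x + 2), pattern 3+2+1; mod 7: f = (x^2 + 6x + 4)(x^4 + x^3 + 4x^2 + 2x + 2), pattern 4+2; mod 17: f = (x^3 + 7x^2 + 6x + 7)(x^3 + 10x^2 + 6x + 12), pattern 3+3; mod 19: f = (x^2 + 10x + 15)(x^2 + 12x + 3)(x^2 + 16x + 18), pattern 2+2+2; mod 37: f = (x + 22)(x + 33)(x^2 + 3x + 1)(x^2 + 16x + 7), pattern 2+2+1+1; mod 41: f = (x + 4)(x + 25)(x + 40)(x^3 + 13x^2 + 30x + 20), pattern 3+1+1+1; mod 113: f = (x + 41)(x + 53)(x + 104)(x + 109)(x^2 + 32x + 51), pattern 2+1+1+1+1. No other pattern occurs in this range, so the set of observed cycle types is {6, 3+2+1, 4+2, 3+3, 2+2+2, 2+2+1+1, 3+1+1+1, 2+1+1+1+1}. The candidates containing elements of all these cycle types are (S_3 x S_3) : C_2 (6T13) of order 72, S_6 (6T16) of order 720; the others are excluded. The observed types are precisely the cycle types that occur in (S_3 x S_3) : C_2 (6T13) (apart from the identity). Each of the other remaining candidates has further cycle types, and by the Chebotarev density theorem the matching factorization patterns would occur for a proportion of primes equal to their share of the group: S_6 (6T16) additionally contains elements of type 5+1, 4+1+1 (234 of its 720 elements, about 32% of primes). None of the 29 primes tested shows any such pattern (for each of these groups the chance of that is below 10^-4), which rules them out. Hence G = (S_3 x S_3) : C_2 (6T13), of order 72.

(S_3 x S_3) : C_2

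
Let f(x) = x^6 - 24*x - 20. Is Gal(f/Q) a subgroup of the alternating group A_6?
The polynomial is irreducible of degree 6 over Q. Its discriminant is 746496000000 = 864000^2, a perfect square. A Galois group lies in the alternating group exactly when the discriminant is a square in Q, so the Galois group (A_6) is contained in A_6.

Yes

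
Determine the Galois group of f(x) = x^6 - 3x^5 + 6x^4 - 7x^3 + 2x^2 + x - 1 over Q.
6T8: S_4

The polynomial f is an irreducible sextic over Q, so G = Gal(f/Q) is one of the 16 transitive subgroups 6T1, ..., 6T16 of S_6. The discriminant of f is 810448, which is not a perfect square, so G is not contained in A_6. The transitive groups of degree 6 not contained in A_6 are: C_6 (6T1, order 6), S_3 (6T2, order 6), D_6 (6T3, order 12), C_3 x S_3 (6T5, order 18), A_4 x C_2 (6T6, order 24), S_4 (6T8, order 24), S_3 x S_3 (6T9, order 36), S_4 x C_2 (6T11, order 48), (S_3 x S_3) : C_2 (6T13, order 72), PGL(2,5) (6T14, order 120), S_6 (6T16, order 720). By Dedekind's theorem, for a prime p not dividing disc(f) the degrees of the irreducible factors of f mod p form the cycle type of an element of G. Factoring f modulo the 22 such primes p <= 89 (skipping 2, 37, which divide the discriminant), each new pattern first appears at: mod 3: f = (x^3 + x^2 + x + 2)(x^3 + 2x^2 + 1), pattern 3+3; mod 5: f = (x^2 + 3)(x^2 + 3x + 4)(x^2 + 4x + 2), pattern 2+2+2; mod 17: f = (x + 1)(x + 15)(x^4 + 15x^3 + 6x^2 + 12x + 9), pattern 4+1+1; mod 67: f = (x + 4)(x + 62)(x^2 + 66x + 40)(x^2 + 66x + 50), pattern 2+2+1+1. No other pattern occurs in this range, so the set of observed cycle types is {3+3, 2+2+2, 4+1+1, 2+2+1+1}. The candidates containing elements of all these cycle types are S_4 (6T8) of order 24, S_4 x C_2 (6T11) of order 48, PGL(2,5) (6T14) of order 120, S_6 (6T16) of order 720; the others are excluded. The observed types are precisely the cycle types that occur in S_4 (6T8) (apart from the identity). Each of the other remaining candidates has further cycle types, and by the Chebotarev density theorem the matching factorization patterns would occur for a proportion of primes equal to their share of the group: S_4 x C_2 (6T11) additionally contains elements of type 6, 4+2, 2+1+1+1+1 (17 of its 48 elements, about 35% of primes); PGL(2,5) (6T14) additionally contains elements of type 6, 5+1 (44 of its 120 elements, about 37% of primes); S_6 (6T16) additionally contains elements of type 6, 5+1, 4+2, 3+2+1, 3+1+1+1, 2+1+1+1+1 (529 of its 720 elements, about 73% of primes). None of the 22 primes tested shows any such pattern (for each of these groups the chance of that is below 10^-4), which rules them out. Hence G = S_4 (6T8), of order 24.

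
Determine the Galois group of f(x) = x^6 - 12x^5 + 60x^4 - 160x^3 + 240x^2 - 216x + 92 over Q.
6T15: A_6

The polynomial f is an irreducible sextic over Q, so G = Gal(f/Q) is one of the 16 transitive subgroups 6T1, ..., 6T16 of S_6. The discriminant of f is 746496000000 = 864000^2, a perfect square, so G is contained in A_6. The transitive groups of degree 6 contained in A_6 are: A_4 (6T4, order 12), S_4 (6T7, order 24), (C_3 x C_3) : C_4 (6T10, order 36), PSL(2,5) (6T12, order 60), A_6 (6T15, order 360). By Dedekind's theorem, for a prime p not dividing disc(f) the degrees of the irreducible factors of f mod p form the cycle type of an element of G. Factoring f modulo the 6 such primes p <= 23 (skipping 2, 3, 5, which divide the discriminant), each new pattern first appears at: mod 7: f = (x + 2)(x^5 + 4x^3 + 2x + 4), pattern 5+1; mod 23: f = (x)(x + 9)(x + 14)(x^3 + 11x^2 + 3x + 18), pattern 3+1+1+1. No other pattern occurs in this range, so the set of observed cycle types is {5+1, 3+1+1+1}. Among the candidates above, the only group containing elements of all these cycle types is A_6 (6T15) — each of A_4 (6T4), S_4 (6T7), (C_3 x C_3) : C_4 (6T10), PSL(2,5) (6T12) lacks at least one of them. Hence G = A_6 (6T15), of order 360.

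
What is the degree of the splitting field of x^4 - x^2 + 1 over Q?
4

The degree of the splitting field over Q equals the order of the Galois group, so first determine the group. The polynomial is an irreducible quartic over Q and its discriminant is 144 = 12^2, a perfect square, so the Galois group is contained in A_4. The resolvent cubic y^3 + y^2 - 4*y - 4 splits completely over Q, which gives the Klein four-group V_4. The Galois group V_4 (4T2) has order 4, so the splitting field has degree 4 over Q.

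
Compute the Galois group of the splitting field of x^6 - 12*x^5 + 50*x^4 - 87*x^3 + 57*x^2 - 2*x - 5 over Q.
PSL(2,5), A_5 acting on 6 points

The polynomial f is an irreducible sextic over Q, so G = Gal(f/Q) is one of the 16 transitive subgroups 6T1, ..., 6T16 of S_6. The discriminant of f is 30991489 = 5567^2, a perfect square, so G is contained in A_6. The transitive groups of degree 6 contained in A_6 are: A_4 (6T4, order 12), S_4 (6T7, order 24), (C_3 x C_3) : C_4 (6T10, order 36), PSL(2,5) (6T12, order 60), A_6 (6T15, order 360). By Dedekind's theorem, for a prime p not dividing disc(f) the degrees of the irreducible factors of f mod p form the cycle type of an element of G. Factoring f modulo the 21 such primes p <= 79 (skipping 19, which divides the discriminant), each new pattern first appears at: mod 2: f = (x + 1)(x^5 + x^4 + x^3 + x + 1), pattern 5+1; mod 7: f = (x^3 + 3x^2 + x + 1)(x^3 + 6x^2 + 3x + 2), pattern 3+3; mod 61: f = (x + 35)(x + 57)(x^2 + 7x + 30)(x^2 + 11x + 13), pattern 2+2+1+1. No other pattern occurs in this range, so the set of observed cycle types is {5+1, 3+3, 2+2+1+1}. The candidates containing elements of all these cycle types are PSL(2,5) (6T12) of order 60, A_6 (6T15) of order 360; the others are excluded. The observed types are precisely the cycle types that occur in PSL(2,5) (6T12) (apart from the identity). Each of the other remaining candidates has further cycle types, and by the Chebotarev density theorem the matching factorization patterns would occur for a proportion of primes equal to their share of the group: A_6 (6T15) additionally contains elements of type 4+2, 3+1+1+1 (130 of its 360 elements, about 36% of primes). None of the 21 primes tested shows any such pattern (for each of these groups the chance of that is below 10^-4), which rules them out. Hence G = PSL(2,5) (6T12), of order 60.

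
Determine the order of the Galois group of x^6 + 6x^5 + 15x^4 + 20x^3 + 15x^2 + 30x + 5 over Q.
360

The degree of the splitting field over Q equals the order of the Galois group, so first determine the group. The polynomial f is an irreducible sextic over Q, so G = Gal(f/Q) is one of the 16 transitive subgroups 6T1, ..., 6T16 of S_6. The discriminant of f is 746496000000 = 864000^2, a perfect square, so G is contained in A_6. The transitive groups of degree 6 contained in A_6 are: A_4 (6T4, order 12), S_4 (6T7, order 24), (C_3 x C_3) : C_4 (6T10, order 36), PSL(2,5) (6T12, order 60), A_6 (6T15, order 360). By Dedekind's theorem, for a prime p not dividing disc(f) the degrees of the irreducible factors of f mod p form the cycle type of an element of G. Factoring f modulo the 6 such primes p <= 23 (skipping 2, 3, 5, which divide the discriminant), each new pattern first appears at: mod 7: f = (x + 4)(x^5 + 2x^4 + 6x^2 + 5x + 3), pattern 5+1; mod 23: f = (x + 8)(x + 13)(x + 22)(x^3 + 9x^2 + 5x + 13), pattern 3+1+1+1. No other pattern occurs in this range, so the set of observed cycle types is {5+1, 3+1+1+1}. Among the candidates above, the only group containing elements of all these cycle types is A_6 (6T15) — each of A_4 (6T4), S_4 (6T7), (C_3 x C_3) : C_4 (6T10), PSL(2,5) (6T12) lacks at least one of them. Hence G = A_6 (6T15), of order 360. The Galois group A_6 (6T15) has order 360, so the splitting field has degree 360 over Q.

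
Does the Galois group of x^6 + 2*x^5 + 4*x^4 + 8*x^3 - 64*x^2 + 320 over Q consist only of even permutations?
The polynomial is irreducible of degree 6 over Q. Its discriminant is 564385546240000 = 23756800^2, a perfect square. A Galois group lies in the alternating group exactly when the discriminant is a square in Q, so the Galois group ((C_3 x C_3) : C_4) is contained in A_6.

Yes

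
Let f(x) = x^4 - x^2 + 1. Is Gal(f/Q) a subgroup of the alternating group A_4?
The polynomial is irreducible of degree 4 over Q. Its discriminant is 144 = 12^2, a perfect square. A Galois group lies in the alternating group exactly when the discriminant is a square in Q, so the Galois group (V_4) is contained in A_4.

Yes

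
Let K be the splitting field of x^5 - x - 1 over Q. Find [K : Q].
120

The degree of the splitting field over Q equals the order of the Galois group, so first determine the group. The polynomial f is an irreducible quintic over Q, so G = Gal(f/Q) is a transitive subgroup of S_5: one of C_5 (5T1, order 5), D_5 (5T2, order 10), F_20 (5T3, order 20), A_5 (5T4, order 60) or S_5 (5T5, order 120). The discriminant of f is 2869, which is not a perfect square, so G is not contained in A_5. The transitive groups of degree 5 not contained in A_5 are: F_20 (5T3, order 20), S_5 (5T5, order 120). By Dedekind's theorem, for a prime p not dividing disc(f) the degrees of the irreducible factors of f mod p form the cycle type of an element of G. Factoring f modulo the first such prime p = 2, each new pattern first appears at: mod 2: f = (x^2 + x + 1)(x^3 + x^2 + 1), pattern 3+2. No other pattern occurs in this range, so the set of observed cycle types is {3+2}. Among the candidates above, the only group containing elements of all these cycle types is S_5 (5T5) — F_20 (5T3) lacks at least one of them. Hence G = S_5 (5T5), of order 120. The Galois group S_5 (5T5) has order 120, so the splitting field has degree 120 over Q.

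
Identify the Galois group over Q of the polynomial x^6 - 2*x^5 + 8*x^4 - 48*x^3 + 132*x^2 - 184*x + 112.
The polynomial f is an irreducible sextic over Q, so G = Gal(f/Q) is one of the 16 transitive subgroups 6T1, ..., 6T16 of S_6. The discriminant of f is -82287412641792, which is not a perfect square, so G is not contained in A_6. The transitive groups of degree 6 not contained in A_6 are: C_6 (6T1, order 6), S_3 (6T2, order 6), D_6 (6T3, order 12), C_3 x S_3 (6T5, order 18), A_4 x C_2 (6T6, order 24), S_4 (6T8, order 24), S_3 x S_3 (6T9, order 36), S_4 x C_2 (6T11, order 48), (S_3 x S_3) : C_2 (6T13, order 72), PGL(2,5) (6T14, order 120), S_6 (6T16, order 720). By Dedekind's theorem, for a prime p not dividing disc(f) the degrees of the irreducible factors of f mod p form the cycle type of an element of G. Factoring f modulo the 28 such primes p <= 127 (skipping 2, 3, 29, which divide the discriminant), each new pattern first appears at: mod 5: f = (x^6 + 3x^5 + 3x^4 + 2x^3 + 2x^2 + x + 2), pattern 6; mod 7: f = (x)(x + 4)(x^4 + x^3 + 4x^2 + 6x + 3), pattern 4+1+1; mod 11: f = (x^3 + 4x^2 + x + 6)(x^3 + 5x^2 + 9x + 4), pattern 3+3; mod 17: f = (x + 7)(x + 9)(x^2 + x + 7)(x^2 + 15x + 7), pattern 2+2+1+1; mod 23: f = (x^2 + x + 12)(x^2 + 5x + 7)(x^2 + 15x + 9), pattern 2+2+2; mod 67: f = (x^2 + 39x + 1)(x^4 + 26x^3 + 65x^2 + 4x + 45), pattern 4+2; mod 127: f = (x + 4)(x + 10)(x + 21)(x + 78)(x^2 + 12x + 33), pattern 2+1+1+1+1. No other pattern occurs in this range, so the set of observed cycle types is {6, 4+1+1, 3+3, 2+2+1+1, 2+2+2, 4+2, 2+1+1+1+1}. The candidates containing elements of all these cycle types are S_4 x C_2 (6T11) of order 48, S_6 (6T16) of order 720; the others are excluded. The observed types are precisely the cycle types that occur in S_4 x C_2 (6T11) (apart from the identity). Each of the other remaining candidates has further cycle types, and by the Chebotarev density theorem the matching factorization patterns would occur for a proportion of primes equal to their share of the group: S_6 (6T16) additionally contains elements of type 5+1, 3+2+1, 3+1+1+1 (304 of its 720 elements, about 42% of primes). None of the 28 primes tested shows any such pattern (for each of these groups the chance of that is below 10^-4), which rules them out. Hence G = S_4 x C_2 (6T11), of order 48.

S_4 x C_2 (also written S4xC2)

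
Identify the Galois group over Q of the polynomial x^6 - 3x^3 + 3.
The polynomial f is an irreducible sextic over Q, so G = Gal(f/Q) is one of the 16 transitive subgroups 6T1, ..., 6T16 of S_6. The discriminant of f is -177147, which is not a perfect square, so G is not contained in A_6. The transitive groups of degree 6 not contained in A_6 are: C_6 (6T1, order 6), S_3 (6T2, order 6), D_6 (6T3, order 12), C_3 x S_3 (6T5, order 18), A_4 x C_2 (6T6, order 24), S_4 (6T8, order 24), S_3 x S_3 (6T9, order 36), S_4 x C_2 (6T11, order 48), (S_3 x S_3) : C_2 (6T13, order 72), PGL(2,5) (6T14, order 120), S_6 (6T16, order 720). By Dedekind's theorem, for a prime p not dividing disc(f) the degrees of the irreducible factors of f mod p form the cycle type of an element of G. Factoring f modulo the 33 such primes p <= 139 (skipping 3, which divides the discriminant), each new pattern first appears at: mod 2: f = (x^6 + x^3 + 1), pattern 6; mod 7: f = (x + 1)(x + 2)(x + 4)(x^3 + 3), pattern 3+1+1+1; mod 17: f = (x^2 + x + 7)(x^2 + 4x + 7)(x^2 + 12x + 7), pattern 2+2+2; mod 19: f = (x^3 + 6)(x^3 + 10), pattern 3+3; mod 73: f = (x + 13)(x + 21)(x + 22)(x + 29)(x + 30)(x + 31), pattern 1+1+1+1+1+1. No other pattern occurs in this range, so the set of observed cycle types is {6, 3+1+1+1, 2+2+2, 3+3, 1+1+1+1+1+1}. The candidates containing elements of all these cycle types are C_3 x S_3 (6T5) of order 18, S_3 x S_3 (6T9) of order 36, (S_3 x S_3) : C_2 (6T13) of order 72, S_6 (6T16) of order 720; the others are excluded. The observed types are precisely the cycle types that occur in C_3 x S_3 (6T5). Each of the other remaining candidates has further cycle types, and by the Chebotarev density theorem the matching factorization patterns would occur for a proportion of primes equal to their share of the group: S_3 x S_3 (6T9) additionally contains elements of type 2+2+1+1 (9 of its 36 elements, about 25% of primes); (S_3 x S_3) : C_2 (6T13) additionally contains elements of type 4+2, 3+2+1, 2+2+1+1, 2+1+1+1+1 (45 of its 72 elements, about 62% of primes); S_6 (6T16) additionally contains elements of type 5+1, 4+2, 4+1+1, 3+2+1, 2+2+1+1, 2+1+1+1+1 (504 of its 720 elements, about 70% of primes). None of the 33 primes tested shows any such pattern (for each of these groups the chance of that is below 10^-4), which rules them out. Hence G = C_3 x S_3 (6T5), of order 18.

6T5: C_3 x S_3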